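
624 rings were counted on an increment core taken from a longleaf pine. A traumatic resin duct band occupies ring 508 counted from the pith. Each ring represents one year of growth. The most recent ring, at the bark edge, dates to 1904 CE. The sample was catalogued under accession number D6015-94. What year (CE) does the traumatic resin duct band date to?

624 − 508 = 116 rings lie beyond the traumatic resin duct band toward the bark edge.
1904 − 116 = 1788 CE.

1788 CE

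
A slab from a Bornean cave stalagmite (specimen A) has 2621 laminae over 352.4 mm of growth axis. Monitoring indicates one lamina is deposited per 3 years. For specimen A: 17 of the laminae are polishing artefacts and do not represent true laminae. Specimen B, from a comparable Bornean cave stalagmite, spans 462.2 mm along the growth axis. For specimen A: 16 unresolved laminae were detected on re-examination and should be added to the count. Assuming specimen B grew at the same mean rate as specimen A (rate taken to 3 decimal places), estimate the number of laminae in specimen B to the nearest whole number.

Specimen A: adjusted count: 2621 − 17 + 16 = 2620 laminae.
Specimen A: 2620 laminae at 3 years each span 2620 × 3 = 7860 years.
A: Mean rate = 352.4 mm / 7860 years ≈ 0.045 mm/yr.
For B, 462.2 / 0.045 = 10271.11 years; at 3 years per lamina that is 10271.11 / 3 ≈ 3424 laminae.

3424 laminae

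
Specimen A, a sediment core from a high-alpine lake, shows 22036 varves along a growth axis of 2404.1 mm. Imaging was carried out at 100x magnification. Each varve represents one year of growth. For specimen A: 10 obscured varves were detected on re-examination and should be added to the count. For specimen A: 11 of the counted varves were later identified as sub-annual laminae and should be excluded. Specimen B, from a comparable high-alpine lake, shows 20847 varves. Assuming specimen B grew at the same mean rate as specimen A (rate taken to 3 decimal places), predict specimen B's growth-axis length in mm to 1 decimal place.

Specimen A: correcting the raw count gives 22036 − 11 + 10 = 22035 true varves.
A: Mean rate = 2404.1 mm / 22035 years ≈ 0.109 mm per year.
Length of B = 0.109 × 20847 = 2272.3 mm.

2272.3 mm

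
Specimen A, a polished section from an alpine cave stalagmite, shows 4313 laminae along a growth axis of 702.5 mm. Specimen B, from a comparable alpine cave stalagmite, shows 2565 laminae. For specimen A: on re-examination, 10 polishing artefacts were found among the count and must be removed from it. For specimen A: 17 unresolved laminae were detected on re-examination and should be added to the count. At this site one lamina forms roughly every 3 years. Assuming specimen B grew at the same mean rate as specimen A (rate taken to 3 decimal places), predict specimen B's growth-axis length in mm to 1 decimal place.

Specimen A: true lamina count = 4313 − 10 + 17 = 4320.
Specimen A: at 3 years per lamina, 4320 × 3 = 12960 years.
A: Extension rate ≈ 702.5 / 12960 = 0.054 mm per year.
Specimen B: multiplying by 3 years per lamina: 2565 × 3 = 7695 years. For B, 0.054 mm/year × 7695 years = 415.5 mm.

415.5 mm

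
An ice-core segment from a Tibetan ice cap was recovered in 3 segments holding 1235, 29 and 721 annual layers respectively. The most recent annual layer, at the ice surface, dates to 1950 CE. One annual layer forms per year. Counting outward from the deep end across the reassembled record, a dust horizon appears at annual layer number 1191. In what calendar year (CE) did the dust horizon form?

Total annual layers = 1235 + 29 + 721 = 1985.
The dust horizon sits at annual layer 1191 from the deep end, so 1985 − 1191 = 794 annual layers formed after it.
Counting back 794 years from 1950 CE places the dust horizon in 1950 − 794 = 1156 CE.

1156 CE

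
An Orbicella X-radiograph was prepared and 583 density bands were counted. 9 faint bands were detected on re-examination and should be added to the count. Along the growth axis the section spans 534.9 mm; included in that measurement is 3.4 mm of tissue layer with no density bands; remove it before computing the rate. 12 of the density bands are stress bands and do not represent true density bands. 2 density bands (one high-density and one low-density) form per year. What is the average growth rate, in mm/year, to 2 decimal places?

1.83 mm/year

Correcting the raw count gives 583 − 12 + 9 = 580 true density bands.
Dividing by 2 density bands per year: 580 / 2 = 290 years.
Net length = 534.9 − 3.4 = 531.5 mm.
Extension rate ≈ 531.5 / 290 = 1.83 mm/year.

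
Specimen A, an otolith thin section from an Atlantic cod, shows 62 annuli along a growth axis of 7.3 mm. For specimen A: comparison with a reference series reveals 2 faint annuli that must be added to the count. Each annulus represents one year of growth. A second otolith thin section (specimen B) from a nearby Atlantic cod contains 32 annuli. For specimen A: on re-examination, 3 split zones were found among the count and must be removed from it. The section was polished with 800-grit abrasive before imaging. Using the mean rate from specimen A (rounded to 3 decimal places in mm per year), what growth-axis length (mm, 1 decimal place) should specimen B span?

3.8 mm

Specimen A: true annulus count = 62 − 3 + 2 = 61.
A: Extension rate ≈ 7.3 / 61 = 0.120 mm/yr.
Length of B = 0.120 × 32 = 3.8 mm.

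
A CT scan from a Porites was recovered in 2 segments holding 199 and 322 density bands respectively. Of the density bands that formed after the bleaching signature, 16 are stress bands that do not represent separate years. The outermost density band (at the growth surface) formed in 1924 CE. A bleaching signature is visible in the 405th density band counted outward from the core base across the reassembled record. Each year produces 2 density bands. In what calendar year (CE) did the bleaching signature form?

1874 CE

Total density bands = 199 + 322 = 521.
The bleaching signature sits at density band 405 from the core base, so 521 − 405 = 116 density bands formed after it.
Excluding 16 false density bands: 116 − 16 = 100.
Dividing by 2 density bands per year: 100 / 2 = 50 years.
The density band at the growth surface is 1924 CE, so the bleaching signature dates to 1924 − 50 = 1874 CE.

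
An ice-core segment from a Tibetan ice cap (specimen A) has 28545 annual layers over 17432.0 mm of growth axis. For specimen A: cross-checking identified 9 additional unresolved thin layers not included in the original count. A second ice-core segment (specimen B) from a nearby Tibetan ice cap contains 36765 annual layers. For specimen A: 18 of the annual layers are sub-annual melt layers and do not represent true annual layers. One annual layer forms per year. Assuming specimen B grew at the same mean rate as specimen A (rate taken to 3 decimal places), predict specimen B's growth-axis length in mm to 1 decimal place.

22463.4 mm

Specimen A: adjusted count: 28545 − 18 + 9 = 28536 annual layers.
A: Mean rate = 17432.0 mm / 28536 years ≈ 0.611 mm per year.
B's length ≈ 0.611 × 36765 = 22463.4 mm.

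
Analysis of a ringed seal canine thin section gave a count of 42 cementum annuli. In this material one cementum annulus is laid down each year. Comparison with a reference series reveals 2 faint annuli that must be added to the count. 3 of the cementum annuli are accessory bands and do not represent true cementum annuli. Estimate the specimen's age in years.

After corrections the count is 42 − 3 + 2 = 41 cementum annuli.
One cementum annulus per year makes the duration 41 years.

41 yr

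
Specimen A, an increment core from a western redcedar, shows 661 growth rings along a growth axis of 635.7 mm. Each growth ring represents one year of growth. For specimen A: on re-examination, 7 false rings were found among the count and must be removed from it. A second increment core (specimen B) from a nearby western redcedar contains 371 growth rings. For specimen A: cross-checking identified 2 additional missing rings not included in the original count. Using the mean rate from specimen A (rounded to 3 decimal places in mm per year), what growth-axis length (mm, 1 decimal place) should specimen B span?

359.5 mm

Specimen A: correcting the raw count gives 661 − 7 + 2 = 656 true growth rings.
A: Mean rate = 635.7 mm / 656 years ≈ 0.969 mm per year.
For B, 0.969 mm/year × 371 years = 359.5 mm.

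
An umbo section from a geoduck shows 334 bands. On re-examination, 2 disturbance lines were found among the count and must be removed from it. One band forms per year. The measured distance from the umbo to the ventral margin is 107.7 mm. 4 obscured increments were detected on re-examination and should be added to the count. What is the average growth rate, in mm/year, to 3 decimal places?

0.321 mm/year

True band count = 334 − 2 + 4 = 336.
Extension rate ≈ 107.7 / 336 = 0.321 mm/year.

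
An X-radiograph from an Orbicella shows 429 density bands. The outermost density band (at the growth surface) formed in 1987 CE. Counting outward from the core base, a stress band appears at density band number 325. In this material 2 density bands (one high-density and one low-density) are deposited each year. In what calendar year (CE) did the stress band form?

429 − 325 = 104 density bands lie beyond the stress band toward the growth surface.
104 density bands at 2 per year is 104 / 2 = 52 years.
Counting back 52 years from 1987 CE places the stress band in 1987 − 52 = 1935 CE.

1935 CE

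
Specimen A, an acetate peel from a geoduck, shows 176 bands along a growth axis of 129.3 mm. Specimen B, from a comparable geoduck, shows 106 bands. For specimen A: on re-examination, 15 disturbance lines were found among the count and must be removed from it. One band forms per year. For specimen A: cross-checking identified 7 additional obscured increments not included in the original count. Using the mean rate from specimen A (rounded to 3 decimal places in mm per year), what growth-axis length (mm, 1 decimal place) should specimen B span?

81.6 mm

Specimen A: correcting the raw count gives 176 − 15 + 7 = 168 true bands.
A: Mean rate = 129.3 mm / 168 years ≈ 0.770 mm/year.
Length of B = 0.770 × 106 = 81.6 mm.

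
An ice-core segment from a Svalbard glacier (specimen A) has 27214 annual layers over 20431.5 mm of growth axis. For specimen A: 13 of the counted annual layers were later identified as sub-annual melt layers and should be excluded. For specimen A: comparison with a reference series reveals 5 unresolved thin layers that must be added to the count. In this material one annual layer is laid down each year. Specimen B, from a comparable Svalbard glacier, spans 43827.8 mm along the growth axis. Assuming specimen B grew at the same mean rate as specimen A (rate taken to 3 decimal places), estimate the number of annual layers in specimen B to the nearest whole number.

58359 annual layers

Specimen A: after corrections the count is 27214 − 13 + 5 = 27206 annual layers.
A: Extension rate ≈ 20431.5 / 27206 = 0.751 mm/yr.
Specimen B: 43827.8 mm / 0.751 mm per year = 58359.25 years ≈ 58359 annual layers.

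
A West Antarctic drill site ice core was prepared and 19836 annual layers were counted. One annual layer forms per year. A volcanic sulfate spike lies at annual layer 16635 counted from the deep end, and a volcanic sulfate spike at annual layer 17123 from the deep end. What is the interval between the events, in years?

488 years

Separation: 17123 − 16635 = 488 annual layers.
One annual layer per year makes the interval 488 years.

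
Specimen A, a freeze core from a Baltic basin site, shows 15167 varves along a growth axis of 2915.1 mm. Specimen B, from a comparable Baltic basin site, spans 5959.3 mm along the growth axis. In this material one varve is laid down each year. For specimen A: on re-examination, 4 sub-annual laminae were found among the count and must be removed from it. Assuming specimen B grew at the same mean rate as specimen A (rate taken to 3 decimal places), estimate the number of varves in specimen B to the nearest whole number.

31038 varves

Specimen A: true varve count = 15167 − 4 = 15163.
A: 2915.1 mm over 15163 years gives 2915.1 / 15163 ≈ 0.192 mm/year.
B spans 5959.3 / 0.192 = 31038.02 years ≈ 31038 varves.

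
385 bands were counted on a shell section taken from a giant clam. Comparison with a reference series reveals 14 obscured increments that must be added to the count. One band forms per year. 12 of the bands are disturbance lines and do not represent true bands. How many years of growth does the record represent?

Adjusted count: 385 − 12 + 14 = 387 bands.
With a one-to-one band periodicity this is 387 years.

387 yr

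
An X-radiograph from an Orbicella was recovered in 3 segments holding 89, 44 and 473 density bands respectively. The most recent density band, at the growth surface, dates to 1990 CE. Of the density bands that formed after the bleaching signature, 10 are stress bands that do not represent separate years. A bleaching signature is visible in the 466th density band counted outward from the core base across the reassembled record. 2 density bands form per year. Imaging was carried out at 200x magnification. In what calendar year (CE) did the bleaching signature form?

Total density bands = 89 + 44 + 473 = 606.
Between density band 466 and the growth surface there are 606 − 466 = 140 density bands.
Excluding 10 false density bands: 140 − 10 = 130.
130 density bands at 2 per year is 130 / 2 = 65 years.
1990 − 65 = 1925 CE.

1925 CE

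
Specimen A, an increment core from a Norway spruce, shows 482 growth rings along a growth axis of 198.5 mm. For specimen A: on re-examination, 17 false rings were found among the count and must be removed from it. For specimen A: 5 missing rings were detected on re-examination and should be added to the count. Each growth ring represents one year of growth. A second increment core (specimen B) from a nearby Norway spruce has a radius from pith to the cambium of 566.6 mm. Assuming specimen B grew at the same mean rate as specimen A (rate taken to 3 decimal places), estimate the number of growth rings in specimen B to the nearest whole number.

Specimen A: after corrections the count is 482 − 17 + 5 = 470 growth rings.
A: Extension rate ≈ 198.5 / 470 = 0.422 mm per year.
B spans 566.6 / 0.422 = 1342.65 years ≈ 1343 growth rings.

1343 growth rings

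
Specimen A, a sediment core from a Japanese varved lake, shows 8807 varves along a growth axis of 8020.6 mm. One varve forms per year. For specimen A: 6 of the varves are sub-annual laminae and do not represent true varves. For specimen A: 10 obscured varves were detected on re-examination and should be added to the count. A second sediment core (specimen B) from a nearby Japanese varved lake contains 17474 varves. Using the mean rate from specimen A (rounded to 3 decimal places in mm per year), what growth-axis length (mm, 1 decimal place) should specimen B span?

Specimen A: correcting the raw count gives 8807 − 6 + 10 = 8811 true varves.
A: 8020.6 mm over 8811 years gives 8020.6 / 8811 ≈ 0.910 mm/yr.
For B, 0.910 mm/year × 17474 years = 15901.3 mm.

15901.3 mm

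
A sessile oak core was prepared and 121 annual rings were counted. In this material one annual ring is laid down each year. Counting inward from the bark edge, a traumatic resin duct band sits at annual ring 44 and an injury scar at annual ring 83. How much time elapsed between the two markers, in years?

Separation: 83 − 44 = 39 annual rings.
One annual ring per year makes the interval 39 years.

39 yr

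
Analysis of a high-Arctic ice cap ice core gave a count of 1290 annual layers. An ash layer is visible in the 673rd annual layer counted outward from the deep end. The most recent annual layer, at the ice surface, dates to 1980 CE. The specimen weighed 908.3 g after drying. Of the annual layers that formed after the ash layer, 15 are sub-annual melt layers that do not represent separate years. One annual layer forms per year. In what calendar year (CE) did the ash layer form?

The ash layer sits at annual layer 673 from the deep end, so 1290 − 673 = 617 annual layers formed after it.
Excluding 15 false annual layers: 617 − 15 = 602.
Counting back 602 years from 1980 CE places the ash layer in 1980 − 602 = 1378 CE.

1378 CE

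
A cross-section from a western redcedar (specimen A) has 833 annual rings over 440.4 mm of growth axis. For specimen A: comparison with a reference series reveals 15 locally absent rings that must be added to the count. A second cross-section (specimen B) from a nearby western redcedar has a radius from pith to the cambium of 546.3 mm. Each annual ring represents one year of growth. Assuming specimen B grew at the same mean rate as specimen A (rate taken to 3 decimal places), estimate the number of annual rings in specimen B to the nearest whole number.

1053 annual rings

Specimen A: correcting the raw count gives 833 + 15 = 848 true annual rings.
A: Mean rate = 440.4 mm / 848 years ≈ 0.519 mm/yr.
B spans 546.3 / 0.519 = 1052.60 years ≈ 1053 annual rings.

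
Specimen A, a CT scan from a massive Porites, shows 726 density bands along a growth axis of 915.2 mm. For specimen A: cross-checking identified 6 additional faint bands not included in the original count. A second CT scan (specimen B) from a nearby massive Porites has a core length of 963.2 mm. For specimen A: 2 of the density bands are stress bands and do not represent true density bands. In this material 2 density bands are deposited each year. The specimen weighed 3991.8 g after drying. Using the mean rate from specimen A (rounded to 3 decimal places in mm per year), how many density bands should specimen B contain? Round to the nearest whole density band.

Specimen A: adjusted count: 726 − 2 + 6 = 730 density bands.
Specimen A: dividing by 2 density bands per year: 730 / 2 = 365 years.
A: 915.2 mm over 365 years gives 915.2 / 365 ≈ 2.507 mm/yr.
B spans 963.2 / 2.507 = 384.20 years; at 2 density bands per year that is 384.20 × 2 ≈ 768 density bands.

768 density bands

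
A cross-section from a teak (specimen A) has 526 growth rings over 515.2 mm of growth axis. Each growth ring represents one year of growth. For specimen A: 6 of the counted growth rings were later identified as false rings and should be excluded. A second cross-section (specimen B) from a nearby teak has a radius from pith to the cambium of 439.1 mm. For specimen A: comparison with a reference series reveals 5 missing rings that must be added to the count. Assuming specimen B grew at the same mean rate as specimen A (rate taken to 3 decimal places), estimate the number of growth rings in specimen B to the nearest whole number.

448 growth rings

Specimen A: correcting the raw count gives 526 − 6 + 5 = 525 true growth rings.
A: 515.2 mm over 525 years gives 515.2 / 525 ≈ 0.981 mm/yr.
For B, 439.1 / 0.981 = 447.60 years ≈ 448 growth rings.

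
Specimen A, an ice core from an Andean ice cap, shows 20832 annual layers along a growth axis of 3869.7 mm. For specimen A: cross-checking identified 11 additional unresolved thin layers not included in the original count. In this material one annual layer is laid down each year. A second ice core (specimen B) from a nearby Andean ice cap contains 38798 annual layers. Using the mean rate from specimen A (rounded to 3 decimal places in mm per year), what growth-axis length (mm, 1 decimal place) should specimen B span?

Specimen A: adjusted count: 20832 + 11 = 20843 annual layers.
A: Mean rate = 3869.7 mm / 20843 years ≈ 0.186 mm/year.
For B, 0.186 mm/year × 38798 years = 7216.4 mm.

7216.4 mm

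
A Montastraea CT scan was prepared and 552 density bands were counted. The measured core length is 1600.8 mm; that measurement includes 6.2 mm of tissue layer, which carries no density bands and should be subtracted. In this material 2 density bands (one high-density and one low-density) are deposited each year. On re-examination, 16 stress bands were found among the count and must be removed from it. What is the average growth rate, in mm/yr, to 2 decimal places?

Adjusted count: 552 − 16 = 536 density bands.
With 2 density bands per year, 536 / 2 = 268 years.
Removing the 6.2 mm offcut leaves 1600.8 − 6.2 = 1594.6 mm.
1594.6 mm over 268 years gives 1594.6 / 268 ≈ 5.95 mm/yr.

5.95 mm/yr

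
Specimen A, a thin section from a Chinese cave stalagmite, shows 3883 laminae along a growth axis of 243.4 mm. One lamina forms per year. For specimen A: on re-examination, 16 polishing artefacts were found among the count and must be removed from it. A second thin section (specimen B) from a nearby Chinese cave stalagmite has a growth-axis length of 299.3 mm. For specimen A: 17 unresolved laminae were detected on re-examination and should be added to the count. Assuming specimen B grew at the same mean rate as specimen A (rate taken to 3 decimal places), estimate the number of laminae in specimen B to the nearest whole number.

Specimen A: true lamina count = 3883 − 16 + 17 = 3884.
A: Mean rate = 243.4 mm / 3884 years ≈ 0.063 mm per year.
Specimen B: 299.3 mm / 0.063 mm per year = 4750.79 years ≈ 4751 laminae.

4751 laminae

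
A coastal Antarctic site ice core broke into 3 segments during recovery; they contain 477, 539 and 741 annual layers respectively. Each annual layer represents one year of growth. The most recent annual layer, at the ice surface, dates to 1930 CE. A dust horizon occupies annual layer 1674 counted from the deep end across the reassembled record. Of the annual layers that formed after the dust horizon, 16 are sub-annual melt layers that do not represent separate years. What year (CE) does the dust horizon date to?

Total annual layers = 477 + 539 + 741 = 1757.
Between annual layer 1674 and the ice surface there are 1757 − 1674 = 83 annual layers.
83 − 16 false = 67 true annual layers after the dust horizon.
The annual layer at the ice surface is 1930 CE, so the dust horizon dates to 1930 − 67 = 1863 CE.

1863 CE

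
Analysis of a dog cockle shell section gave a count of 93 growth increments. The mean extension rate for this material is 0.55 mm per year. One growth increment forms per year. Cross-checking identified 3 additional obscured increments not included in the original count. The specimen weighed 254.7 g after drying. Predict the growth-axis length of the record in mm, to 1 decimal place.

52.8 mm

Adjusted count: 93 + 3 = 96 growth increments.
Length ≈ 0.55 × 96 = 52.8 mm.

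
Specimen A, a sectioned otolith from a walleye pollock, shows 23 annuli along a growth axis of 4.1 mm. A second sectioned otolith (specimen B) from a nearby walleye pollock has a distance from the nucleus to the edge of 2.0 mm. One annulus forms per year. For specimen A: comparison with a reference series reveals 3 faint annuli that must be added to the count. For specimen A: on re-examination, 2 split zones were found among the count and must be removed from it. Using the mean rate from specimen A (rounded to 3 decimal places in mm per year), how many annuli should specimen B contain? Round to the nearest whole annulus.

Specimen A: correcting the raw count gives 23 − 2 + 3 = 24 true annuli.
A: Mean rate = 4.1 mm / 24 years ≈ 0.171 mm/yr.
B spans 2.0 / 0.171 = 11.70 years ≈ 12 annuli.

12 annuli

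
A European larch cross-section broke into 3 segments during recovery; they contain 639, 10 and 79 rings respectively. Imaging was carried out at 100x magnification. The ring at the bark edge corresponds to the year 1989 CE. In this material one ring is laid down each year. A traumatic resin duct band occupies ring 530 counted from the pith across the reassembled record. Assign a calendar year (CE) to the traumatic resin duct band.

1791 CE

Total rings = 639 + 10 + 79 = 728.
The traumatic resin duct band sits at ring 530 from the pith, so 728 − 530 = 198 rings formed after it.
1989 − 198 = 1791 CE.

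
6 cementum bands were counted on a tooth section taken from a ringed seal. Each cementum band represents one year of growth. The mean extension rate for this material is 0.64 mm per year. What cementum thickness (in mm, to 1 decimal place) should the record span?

6 years of growth are recorded.
Predicted length = 0.64 mm/year × 6 years = 3.8 mm.

3.8 mm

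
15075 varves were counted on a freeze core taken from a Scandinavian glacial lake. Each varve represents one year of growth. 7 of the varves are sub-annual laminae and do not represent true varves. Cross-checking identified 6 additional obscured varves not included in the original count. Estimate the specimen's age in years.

Adjusted count: 15075 − 7 + 6 = 15074 varves.
At one varve per year, that is 15074 years.

15074 years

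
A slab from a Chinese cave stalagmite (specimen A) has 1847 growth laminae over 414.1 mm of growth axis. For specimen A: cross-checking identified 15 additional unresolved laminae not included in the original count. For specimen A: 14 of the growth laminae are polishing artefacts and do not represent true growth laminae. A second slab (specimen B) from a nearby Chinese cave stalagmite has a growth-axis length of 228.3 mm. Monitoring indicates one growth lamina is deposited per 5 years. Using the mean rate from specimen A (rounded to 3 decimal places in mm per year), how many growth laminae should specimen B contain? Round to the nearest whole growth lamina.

1015 growth laminae

Specimen A: true growth lamina count = 1847 − 14 + 15 = 1848.
Specimen A: at 5 years per growth lamina, 1848 × 5 = 9240 years.
A: Extension rate ≈ 414.1 / 9240 = 0.045 mm/year.
B spans 228.3 / 0.045 = 5073.33 years; at 5 years per growth lamina that is 5073.33 / 5 ≈ 1015 growth laminae.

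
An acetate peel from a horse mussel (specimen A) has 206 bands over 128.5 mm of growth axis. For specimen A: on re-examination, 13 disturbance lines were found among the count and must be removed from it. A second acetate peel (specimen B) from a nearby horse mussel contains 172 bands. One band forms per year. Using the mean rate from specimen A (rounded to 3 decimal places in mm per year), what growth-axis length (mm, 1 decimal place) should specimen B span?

114.6 mm

Specimen A: adjusted count: 206 − 13 = 193 bands.
A: 128.5 mm over 193 years gives 128.5 / 193 ≈ 0.666 mm/yr.
B's length ≈ 0.666 × 172 = 114.6 mm.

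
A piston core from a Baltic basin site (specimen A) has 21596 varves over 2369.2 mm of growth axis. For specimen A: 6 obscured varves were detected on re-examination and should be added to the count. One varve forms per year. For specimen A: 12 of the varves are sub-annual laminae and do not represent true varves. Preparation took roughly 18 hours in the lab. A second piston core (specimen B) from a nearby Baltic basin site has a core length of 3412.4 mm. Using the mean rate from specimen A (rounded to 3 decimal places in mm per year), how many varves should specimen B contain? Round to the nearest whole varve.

Specimen A: correcting the raw count gives 21596 − 12 + 6 = 21590 true varves.
A: Mean rate = 2369.2 mm / 21590 years ≈ 0.110 mm/year.
B spans 3412.4 / 0.110 = 31021.82 years ≈ 31022 varves.

31022 varves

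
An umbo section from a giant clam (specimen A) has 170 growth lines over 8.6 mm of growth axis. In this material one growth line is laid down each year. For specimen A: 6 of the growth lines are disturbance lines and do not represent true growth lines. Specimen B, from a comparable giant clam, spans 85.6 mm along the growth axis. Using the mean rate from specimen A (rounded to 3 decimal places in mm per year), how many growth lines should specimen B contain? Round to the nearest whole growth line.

1646 growth lines

Specimen A: true growth line count = 170 − 6 = 164.
A: Mean rate = 8.6 mm / 164 years ≈ 0.052 mm per year.
Specimen B: 85.6 mm / 0.052 mm per year = 1646.15 years ≈ 1646 growth lines.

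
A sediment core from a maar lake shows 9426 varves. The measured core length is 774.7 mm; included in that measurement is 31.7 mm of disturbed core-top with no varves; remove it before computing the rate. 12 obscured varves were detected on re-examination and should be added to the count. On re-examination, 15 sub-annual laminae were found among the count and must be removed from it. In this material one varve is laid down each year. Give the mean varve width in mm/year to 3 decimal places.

0.079 mm/year

Correcting the raw count gives 9426 − 15 + 12 = 9423 true varves.
The growth record spans 774.7 − 31.7 = 743.0 mm.
743.0 mm over 9423 years gives 743.0 / 9423 ≈ 0.079 mm/year.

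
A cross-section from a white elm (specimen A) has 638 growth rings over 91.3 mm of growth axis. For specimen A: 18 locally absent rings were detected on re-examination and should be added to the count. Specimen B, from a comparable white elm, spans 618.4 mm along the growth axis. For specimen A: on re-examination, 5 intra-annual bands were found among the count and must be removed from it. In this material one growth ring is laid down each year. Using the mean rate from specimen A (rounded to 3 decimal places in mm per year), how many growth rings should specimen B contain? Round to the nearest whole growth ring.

Specimen A: adjusted count: 638 − 5 + 18 = 651 growth rings.
A: Extension rate ≈ 91.3 / 651 = 0.140 mm/year.
B spans 618.4 / 0.140 = 4417.14 years ≈ 4417 growth rings.

4417 growth rings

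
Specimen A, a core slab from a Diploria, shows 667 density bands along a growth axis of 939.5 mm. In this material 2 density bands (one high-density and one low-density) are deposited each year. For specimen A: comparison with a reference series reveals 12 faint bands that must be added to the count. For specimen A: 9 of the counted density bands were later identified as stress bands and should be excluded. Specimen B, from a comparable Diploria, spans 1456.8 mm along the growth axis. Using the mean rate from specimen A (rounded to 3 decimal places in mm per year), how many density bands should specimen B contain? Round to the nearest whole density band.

1039 density bands

Specimen A: after corrections the count is 667 − 9 + 12 = 670 density bands.
Specimen A: 670 density bands at 2 per year is 670 / 2 = 335 years.
A: 939.5 mm over 335 years gives 939.5 / 335 ≈ 2.804 mm per year.
Specimen B: 1456.8 mm / 2.804 mm per year = 519.54 years; at 2 density bands per year that is 519.54 × 2 ≈ 1039 density bands.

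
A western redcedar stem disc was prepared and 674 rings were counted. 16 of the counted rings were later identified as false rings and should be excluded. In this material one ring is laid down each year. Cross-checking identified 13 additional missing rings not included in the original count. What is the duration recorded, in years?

Correcting the raw count gives 674 − 16 + 13 = 671 true rings.
With a one-to-one ring periodicity this is 671 years.

671 years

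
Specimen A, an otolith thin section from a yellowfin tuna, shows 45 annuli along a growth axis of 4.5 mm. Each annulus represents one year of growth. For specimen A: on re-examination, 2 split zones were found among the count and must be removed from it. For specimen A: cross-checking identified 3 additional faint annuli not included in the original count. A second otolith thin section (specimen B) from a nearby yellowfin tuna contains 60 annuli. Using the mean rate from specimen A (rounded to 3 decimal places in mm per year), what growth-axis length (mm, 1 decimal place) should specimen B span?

5.9 mm

Specimen A: correcting the raw count gives 45 − 2 + 3 = 46 true annuli.
A: 4.5 mm over 46 years gives 4.5 / 46 ≈ 0.098 mm/year.
Length of B = 0.098 × 60 = 5.9 mm.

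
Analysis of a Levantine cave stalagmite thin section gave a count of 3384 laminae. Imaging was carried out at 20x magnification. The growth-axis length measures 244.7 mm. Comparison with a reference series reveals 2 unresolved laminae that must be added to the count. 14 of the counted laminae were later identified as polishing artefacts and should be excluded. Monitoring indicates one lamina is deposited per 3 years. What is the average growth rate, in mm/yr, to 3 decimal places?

0.024 mm/yr

Correcting the raw count gives 3384 − 14 + 2 = 3372 true laminae.
Multiplying by 3 years per lamina: 3372 × 3 = 10116 years.
Mean rate = 244.7 mm / 10116 years ≈ 0.024 mm/yr.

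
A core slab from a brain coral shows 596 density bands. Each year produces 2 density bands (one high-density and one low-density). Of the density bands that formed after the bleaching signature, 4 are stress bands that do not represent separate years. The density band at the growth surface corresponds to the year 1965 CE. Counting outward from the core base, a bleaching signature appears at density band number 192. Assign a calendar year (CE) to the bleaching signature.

596 − 192 = 404 density bands lie beyond the bleaching signature toward the growth surface.
Removing the 4 false density bands leaves 404 − 4 = 400 true density bands beyond the bleaching signature.
400 density bands at 2 per year is 400 / 2 = 200 years.
1965 − 200 = 1765 CE.

1765 CE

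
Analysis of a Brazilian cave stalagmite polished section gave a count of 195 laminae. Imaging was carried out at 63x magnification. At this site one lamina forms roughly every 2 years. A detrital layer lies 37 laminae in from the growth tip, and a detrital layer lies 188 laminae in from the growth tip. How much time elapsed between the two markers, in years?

The two markers are separated by 188 − 37 = 151 laminae.
151 laminae at 2 years each span 151 × 2 = 302 years.

302 years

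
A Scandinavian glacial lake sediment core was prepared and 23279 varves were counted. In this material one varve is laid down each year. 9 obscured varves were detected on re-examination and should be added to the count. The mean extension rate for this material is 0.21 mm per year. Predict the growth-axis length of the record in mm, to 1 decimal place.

Correcting the raw count gives 23279 + 9 = 23288 true varves.
23288 years at 0.21 mm/year gives 0.21 × 23288 = 4890.5 mm.

4890.5 mm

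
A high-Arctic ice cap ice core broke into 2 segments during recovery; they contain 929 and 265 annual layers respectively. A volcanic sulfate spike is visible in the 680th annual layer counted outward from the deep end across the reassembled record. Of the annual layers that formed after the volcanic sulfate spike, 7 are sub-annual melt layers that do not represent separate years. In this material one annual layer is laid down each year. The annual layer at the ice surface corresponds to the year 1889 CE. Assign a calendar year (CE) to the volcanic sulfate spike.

1382 CE

Total annual layers = 929 + 265 = 1194.
Between annual layer 680 and the ice surface there are 1194 − 680 = 514 annual layers.
514 − 7 false = 507 true annual layers after the volcanic sulfate spike.
The annual layer at the ice surface is 1889 CE, so the volcanic sulfate spike dates to 1889 − 507 = 1382 CE.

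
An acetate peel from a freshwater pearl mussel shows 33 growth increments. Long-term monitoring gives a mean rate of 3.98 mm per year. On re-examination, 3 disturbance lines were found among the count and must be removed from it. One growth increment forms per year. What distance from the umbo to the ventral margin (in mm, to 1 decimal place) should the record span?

119.4 mm

Adjusted count: 33 − 3 = 30 growth increments.
Length ≈ 3.98 × 30 = 119.4 mm.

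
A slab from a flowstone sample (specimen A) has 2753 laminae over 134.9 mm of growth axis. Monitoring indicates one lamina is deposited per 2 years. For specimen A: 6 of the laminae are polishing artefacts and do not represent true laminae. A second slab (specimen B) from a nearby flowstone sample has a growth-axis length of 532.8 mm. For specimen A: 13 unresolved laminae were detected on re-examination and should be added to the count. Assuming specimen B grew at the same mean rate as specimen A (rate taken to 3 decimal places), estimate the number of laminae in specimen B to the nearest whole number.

11100 laminae

Specimen A: adjusted count: 2753 − 6 + 13 = 2760 laminae.
Specimen A: at 2 years per lamina, 2760 × 2 = 5520 years.
A: Extension rate ≈ 134.9 / 5520 = 0.024 mm per year.
Specimen B: 532.8 mm / 0.024 mm per year = 22200.00 years; at 2 years per lamina that is 22200.00 / 2 ≈ 11100 laminae.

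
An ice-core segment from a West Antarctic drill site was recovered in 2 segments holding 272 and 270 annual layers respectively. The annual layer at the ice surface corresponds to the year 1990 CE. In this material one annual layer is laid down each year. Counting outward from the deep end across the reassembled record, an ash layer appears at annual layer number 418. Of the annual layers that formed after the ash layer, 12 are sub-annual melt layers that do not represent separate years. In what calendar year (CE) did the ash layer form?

Total annual layers = 272 + 270 = 542.
542 − 418 = 124 annual layers lie beyond the ash layer toward the ice surface.
Excluding 12 false annual layers: 124 − 12 = 112.
The annual layer at the ice surface is 1990 CE, so the ash layer dates to 1990 − 112 = 1878 CE.

1878 CE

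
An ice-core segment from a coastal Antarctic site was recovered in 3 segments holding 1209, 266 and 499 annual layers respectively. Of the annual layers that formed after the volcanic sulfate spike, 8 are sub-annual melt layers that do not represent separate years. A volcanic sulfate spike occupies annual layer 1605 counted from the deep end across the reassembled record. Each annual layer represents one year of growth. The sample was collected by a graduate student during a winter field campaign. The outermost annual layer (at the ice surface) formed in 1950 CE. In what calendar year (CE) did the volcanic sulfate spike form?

1589 CE

Total annual layers = 1209 + 266 + 499 = 1974.
Between annual layer 1605 and the ice surface there are 1974 − 1605 = 369 annual layers.
Excluding 8 false annual layers: 369 − 8 = 361.
1950 − 361 = 1589 CE.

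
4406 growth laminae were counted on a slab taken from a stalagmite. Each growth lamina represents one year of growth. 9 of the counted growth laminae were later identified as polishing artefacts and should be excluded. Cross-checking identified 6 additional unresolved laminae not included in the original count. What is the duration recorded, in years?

After corrections the count is 4406 − 9 + 6 = 4403 growth laminae.
At one growth lamina per year, that is 4403 years.

4403 yr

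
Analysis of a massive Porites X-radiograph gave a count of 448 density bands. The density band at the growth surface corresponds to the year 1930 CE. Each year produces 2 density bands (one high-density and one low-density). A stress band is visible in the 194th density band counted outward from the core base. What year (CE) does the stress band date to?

448 − 194 = 254 density bands lie beyond the stress band toward the growth surface.
254 density bands at 2 per year is 254 / 2 = 127 years.
The density band at the growth surface is 1930 CE, so the stress band dates to 1930 − 127 = 1803 CE.

1803 CE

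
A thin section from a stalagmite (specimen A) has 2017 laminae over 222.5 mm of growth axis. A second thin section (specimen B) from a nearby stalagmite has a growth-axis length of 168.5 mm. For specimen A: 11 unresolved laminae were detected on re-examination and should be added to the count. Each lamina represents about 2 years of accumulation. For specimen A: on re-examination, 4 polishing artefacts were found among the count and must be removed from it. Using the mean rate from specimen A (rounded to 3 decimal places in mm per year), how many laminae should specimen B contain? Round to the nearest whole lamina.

Specimen A: after corrections the count is 2017 − 4 + 11 = 2024 laminae.
Specimen A: at 2 years per lamina, 2024 × 2 = 4048 years.
A: Extension rate ≈ 222.5 / 4048 = 0.055 mm per year.
B spans 168.5 / 0.055 = 3063.64 years; at 2 years per lamina that is 3063.64 / 2 ≈ 1532 laminae.

1532 laminae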